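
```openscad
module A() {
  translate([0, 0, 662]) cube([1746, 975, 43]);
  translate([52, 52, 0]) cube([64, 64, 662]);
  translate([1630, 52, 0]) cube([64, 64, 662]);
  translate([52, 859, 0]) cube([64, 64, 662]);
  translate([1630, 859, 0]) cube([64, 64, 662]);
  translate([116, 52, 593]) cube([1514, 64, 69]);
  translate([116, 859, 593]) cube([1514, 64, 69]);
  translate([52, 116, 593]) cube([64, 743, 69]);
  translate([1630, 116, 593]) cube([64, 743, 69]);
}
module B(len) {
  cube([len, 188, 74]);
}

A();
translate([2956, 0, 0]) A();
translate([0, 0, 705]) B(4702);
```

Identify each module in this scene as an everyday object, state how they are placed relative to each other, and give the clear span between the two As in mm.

Second table starts at x = 2956; first ends at x = 1746; clear span = 2956 − 1746 = 1210 mm.

A is a table. B is a beam. A beam spans the tops of two tables. The clear span between the two tables is 1210 mm.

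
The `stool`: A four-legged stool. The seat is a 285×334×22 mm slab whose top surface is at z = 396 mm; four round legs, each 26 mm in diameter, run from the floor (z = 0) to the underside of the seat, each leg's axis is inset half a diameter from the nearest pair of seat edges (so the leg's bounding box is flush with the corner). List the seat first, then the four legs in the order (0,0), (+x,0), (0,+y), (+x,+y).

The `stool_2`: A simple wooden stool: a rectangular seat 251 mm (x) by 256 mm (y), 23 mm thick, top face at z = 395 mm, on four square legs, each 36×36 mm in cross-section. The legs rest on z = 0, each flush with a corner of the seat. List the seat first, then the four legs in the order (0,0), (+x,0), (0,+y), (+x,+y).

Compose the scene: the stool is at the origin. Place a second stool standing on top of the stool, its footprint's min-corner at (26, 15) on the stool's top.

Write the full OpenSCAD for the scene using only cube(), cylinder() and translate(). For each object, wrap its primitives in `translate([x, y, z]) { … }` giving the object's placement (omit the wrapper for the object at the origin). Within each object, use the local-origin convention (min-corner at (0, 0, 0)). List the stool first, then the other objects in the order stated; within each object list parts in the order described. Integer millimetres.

translate([0, 0, 374]) cube([285, 334, 22]);
translate([13, 13, 0]) cylinder(h = 374, r = 13);
translate([272, 13, 0]) cylinder(h = 374, r = 13);
translate([13, 321, 0]) cylinder(h = 374, r = 13);
translate([272, 321, 0]) cylinder(h = 374, r = 13);
translate([26, 15, 396]) {
  translate([0, 0, 372]) cube([251, 256, 23]);
  cube([36, 36, 372]);
  translate([215, 0, 0]) cube([36, 36, 372]);
  translate([0, 220, 0]) cube([36, 36, 372]);
  translate([215, 220, 0]) cube([36, 36, 372]);
}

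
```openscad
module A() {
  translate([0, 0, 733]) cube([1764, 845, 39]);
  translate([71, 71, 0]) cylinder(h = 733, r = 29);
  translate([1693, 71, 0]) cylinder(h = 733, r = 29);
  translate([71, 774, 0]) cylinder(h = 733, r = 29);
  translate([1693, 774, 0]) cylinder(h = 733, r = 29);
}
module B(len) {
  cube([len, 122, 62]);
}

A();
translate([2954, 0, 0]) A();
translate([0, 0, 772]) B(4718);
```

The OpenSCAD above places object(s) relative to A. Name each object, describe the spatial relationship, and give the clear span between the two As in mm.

Second table starts at x = 2954; first ends at x = 1764; clear span = 2954 − 1764 = 1190 mm.

A is a table. B is a beam. A beam spans the tops of two tables. The clear span between the two tables is 1190 mm.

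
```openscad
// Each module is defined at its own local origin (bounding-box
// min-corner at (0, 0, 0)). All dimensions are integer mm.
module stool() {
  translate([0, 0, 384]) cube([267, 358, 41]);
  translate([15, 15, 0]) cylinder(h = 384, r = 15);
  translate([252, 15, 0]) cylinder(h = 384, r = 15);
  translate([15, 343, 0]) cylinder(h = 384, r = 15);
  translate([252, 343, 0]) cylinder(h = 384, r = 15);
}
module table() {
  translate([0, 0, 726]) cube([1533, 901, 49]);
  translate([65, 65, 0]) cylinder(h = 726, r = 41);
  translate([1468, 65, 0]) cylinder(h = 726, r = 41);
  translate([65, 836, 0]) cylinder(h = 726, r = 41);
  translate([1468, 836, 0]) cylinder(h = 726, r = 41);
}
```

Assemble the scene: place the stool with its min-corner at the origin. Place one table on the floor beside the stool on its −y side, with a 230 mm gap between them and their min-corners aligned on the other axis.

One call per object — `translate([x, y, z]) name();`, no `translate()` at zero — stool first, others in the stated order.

stool();
translate([0, -1131, 0]) table();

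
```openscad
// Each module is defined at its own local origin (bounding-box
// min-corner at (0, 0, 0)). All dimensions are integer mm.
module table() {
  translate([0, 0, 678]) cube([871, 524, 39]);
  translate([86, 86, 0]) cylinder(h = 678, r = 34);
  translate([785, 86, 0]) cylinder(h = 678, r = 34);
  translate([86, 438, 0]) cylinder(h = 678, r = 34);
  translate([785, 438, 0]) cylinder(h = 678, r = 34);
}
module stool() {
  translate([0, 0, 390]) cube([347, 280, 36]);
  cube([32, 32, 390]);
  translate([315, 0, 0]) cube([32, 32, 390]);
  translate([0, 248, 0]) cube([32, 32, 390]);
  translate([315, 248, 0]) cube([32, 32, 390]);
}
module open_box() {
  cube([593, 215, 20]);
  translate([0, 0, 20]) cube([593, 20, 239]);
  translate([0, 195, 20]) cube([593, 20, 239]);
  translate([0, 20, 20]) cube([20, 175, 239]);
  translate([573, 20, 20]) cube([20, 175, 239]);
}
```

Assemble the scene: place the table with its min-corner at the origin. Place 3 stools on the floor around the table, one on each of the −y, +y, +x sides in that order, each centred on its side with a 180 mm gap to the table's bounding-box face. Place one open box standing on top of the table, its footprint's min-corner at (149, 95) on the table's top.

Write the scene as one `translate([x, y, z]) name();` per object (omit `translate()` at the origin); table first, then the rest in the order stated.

table();
translate([262, -460, 0]) stool();
translate([262, 704, 0]) stool();
translate([1051, 122, 0]) stool();
translate([149, 95, 717]) open_box();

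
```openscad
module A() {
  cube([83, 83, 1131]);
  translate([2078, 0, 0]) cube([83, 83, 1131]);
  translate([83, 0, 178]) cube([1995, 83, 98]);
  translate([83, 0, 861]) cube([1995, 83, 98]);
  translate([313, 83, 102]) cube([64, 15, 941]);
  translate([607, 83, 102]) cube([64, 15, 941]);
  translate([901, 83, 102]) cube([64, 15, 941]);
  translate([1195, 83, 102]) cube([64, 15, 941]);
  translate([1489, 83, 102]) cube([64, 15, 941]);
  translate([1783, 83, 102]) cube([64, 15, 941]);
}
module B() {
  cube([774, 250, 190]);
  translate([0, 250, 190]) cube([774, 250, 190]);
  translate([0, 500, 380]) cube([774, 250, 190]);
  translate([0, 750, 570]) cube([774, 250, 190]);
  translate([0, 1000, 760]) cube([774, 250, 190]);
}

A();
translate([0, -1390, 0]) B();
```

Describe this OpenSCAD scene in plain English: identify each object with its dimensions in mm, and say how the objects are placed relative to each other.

A is a fence section. Two 83×83 mm posts, 1131 mm tall, stand on the floor with a clear span of 1995 mm between their inner faces. Two horizontal rails of 83×98 mm section span the gap between the posts with their undersides at z = 178 mm and z = 861 mm, flush with the posts' −y face. 6 pickets, each 64 mm wide, 15 mm thick and 941 mm tall, are fixed to the +y face of the rails with their bottoms at z = 102 mm, evenly spaced across the span with equal gaps (rounded down to the nearest mm) at the −x end and between each pair — any rounding remainder accumulates at the +x end.

B is a straight staircase of 5 solid steps. Each step is 774 mm wide (x), 250 mm deep (y, the going) and 190 mm tall (the rise). The first step rests on the floor; each subsequent step sits one going further in +y and one rise higher in +z, directly behind and above the previous step with no overlap.

The staircase is on the floor beside the fence section on its −y side.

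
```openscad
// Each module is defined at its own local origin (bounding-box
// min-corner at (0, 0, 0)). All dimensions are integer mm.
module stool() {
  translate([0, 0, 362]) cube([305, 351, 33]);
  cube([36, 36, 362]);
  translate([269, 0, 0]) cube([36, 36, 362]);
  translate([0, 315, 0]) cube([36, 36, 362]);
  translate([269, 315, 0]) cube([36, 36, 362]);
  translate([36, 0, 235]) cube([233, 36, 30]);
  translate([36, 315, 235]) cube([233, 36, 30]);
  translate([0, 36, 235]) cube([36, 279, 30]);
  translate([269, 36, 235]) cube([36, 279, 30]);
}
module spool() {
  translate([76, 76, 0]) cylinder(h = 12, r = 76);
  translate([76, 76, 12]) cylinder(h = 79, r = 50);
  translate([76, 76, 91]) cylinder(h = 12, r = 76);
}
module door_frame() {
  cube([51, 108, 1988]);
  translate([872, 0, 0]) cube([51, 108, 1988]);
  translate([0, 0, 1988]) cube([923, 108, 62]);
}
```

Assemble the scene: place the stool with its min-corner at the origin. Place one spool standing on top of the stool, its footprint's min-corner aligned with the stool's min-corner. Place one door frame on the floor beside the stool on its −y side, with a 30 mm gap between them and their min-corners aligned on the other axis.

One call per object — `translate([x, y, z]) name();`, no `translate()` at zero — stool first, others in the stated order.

stool();
translate([0, 0, 395]) spool();
translate([0, -138, 0]) door_frame();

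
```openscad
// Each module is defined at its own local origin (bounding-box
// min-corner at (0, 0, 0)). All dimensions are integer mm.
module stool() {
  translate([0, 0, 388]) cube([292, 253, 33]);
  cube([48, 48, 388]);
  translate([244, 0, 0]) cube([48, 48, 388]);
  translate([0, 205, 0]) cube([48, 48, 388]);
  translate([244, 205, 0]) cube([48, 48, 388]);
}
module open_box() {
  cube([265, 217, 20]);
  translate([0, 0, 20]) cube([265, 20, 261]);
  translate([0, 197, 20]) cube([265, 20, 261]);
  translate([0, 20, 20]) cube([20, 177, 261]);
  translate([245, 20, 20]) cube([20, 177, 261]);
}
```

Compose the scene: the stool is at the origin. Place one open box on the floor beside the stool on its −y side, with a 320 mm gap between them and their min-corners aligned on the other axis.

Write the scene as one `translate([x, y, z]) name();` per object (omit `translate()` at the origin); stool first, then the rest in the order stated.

stool();
translate([0, -537, 0]) open_box();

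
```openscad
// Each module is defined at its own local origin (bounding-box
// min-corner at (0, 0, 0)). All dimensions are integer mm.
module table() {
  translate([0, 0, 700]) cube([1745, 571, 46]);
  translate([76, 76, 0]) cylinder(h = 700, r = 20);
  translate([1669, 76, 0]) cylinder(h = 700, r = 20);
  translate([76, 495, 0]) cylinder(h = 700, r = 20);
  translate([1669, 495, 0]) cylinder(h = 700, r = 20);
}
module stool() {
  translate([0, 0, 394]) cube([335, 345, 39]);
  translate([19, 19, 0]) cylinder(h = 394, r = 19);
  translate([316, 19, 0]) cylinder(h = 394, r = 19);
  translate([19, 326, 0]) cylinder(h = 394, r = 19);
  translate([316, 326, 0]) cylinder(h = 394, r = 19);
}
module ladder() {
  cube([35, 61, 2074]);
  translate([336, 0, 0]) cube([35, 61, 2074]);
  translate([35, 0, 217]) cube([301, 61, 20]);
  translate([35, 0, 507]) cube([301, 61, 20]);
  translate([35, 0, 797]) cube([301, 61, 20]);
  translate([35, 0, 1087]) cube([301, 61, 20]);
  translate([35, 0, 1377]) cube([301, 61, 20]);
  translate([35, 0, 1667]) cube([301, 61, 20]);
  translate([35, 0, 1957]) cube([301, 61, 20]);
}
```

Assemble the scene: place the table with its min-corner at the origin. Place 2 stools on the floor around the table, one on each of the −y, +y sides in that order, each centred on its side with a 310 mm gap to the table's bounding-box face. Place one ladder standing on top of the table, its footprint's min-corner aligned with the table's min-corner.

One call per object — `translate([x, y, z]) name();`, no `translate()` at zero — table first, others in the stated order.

table();
translate([705, -655, 0]) stool();
translate([705, 881, 0]) stool();
translate([0, 0, 746]) ladder();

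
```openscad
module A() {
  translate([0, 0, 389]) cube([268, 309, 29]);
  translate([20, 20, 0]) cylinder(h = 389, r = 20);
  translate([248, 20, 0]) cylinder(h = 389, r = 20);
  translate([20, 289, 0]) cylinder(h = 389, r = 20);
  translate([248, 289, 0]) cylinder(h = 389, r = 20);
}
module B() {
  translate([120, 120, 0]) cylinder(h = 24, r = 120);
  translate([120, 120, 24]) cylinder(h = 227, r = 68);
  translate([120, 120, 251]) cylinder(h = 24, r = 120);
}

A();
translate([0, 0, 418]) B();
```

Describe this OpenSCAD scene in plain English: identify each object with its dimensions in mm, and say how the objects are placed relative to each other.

A is a four-legged stool. The seat is 268×309 mm, 29 mm thick, top at z = 418 mm. It stands on four round legs, each 40 mm in diameter, from z = 0 to the seat underside, each leg's axis is inset half a diameter from the nearest pair of seat edges (so the leg's bounding box is flush with the corner).

B is a spool: two coaxial disc flanges of radius 120 mm and thickness 24 mm, joined by a core cylinder of radius 68 mm and height 227 mm. The lower flange rests on z = 0 and the three cylinders share a vertical axis.

The spool is on top of the stool.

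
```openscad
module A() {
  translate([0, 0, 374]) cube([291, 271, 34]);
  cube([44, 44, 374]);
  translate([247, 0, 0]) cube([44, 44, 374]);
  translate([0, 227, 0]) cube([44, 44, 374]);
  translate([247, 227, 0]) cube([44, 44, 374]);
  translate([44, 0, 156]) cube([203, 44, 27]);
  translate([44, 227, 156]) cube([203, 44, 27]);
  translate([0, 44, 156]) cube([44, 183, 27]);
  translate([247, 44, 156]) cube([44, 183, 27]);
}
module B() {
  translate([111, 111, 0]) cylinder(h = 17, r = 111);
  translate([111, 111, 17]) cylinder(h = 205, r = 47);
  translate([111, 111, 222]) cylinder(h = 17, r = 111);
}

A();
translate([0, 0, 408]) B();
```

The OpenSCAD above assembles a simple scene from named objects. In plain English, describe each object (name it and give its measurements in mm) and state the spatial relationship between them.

A is a four-legged stool. The seat is a 291×271×34 mm slab whose top surface is at z = 408 mm; four square legs, each 44×44 mm in cross-section, run from the floor (z = 0) to the underside of the seat, each flush with a corner of the seat. Four stretchers, 44 mm wide and 27 mm tall, connect adjacent legs with their undersides at z = 156 mm, each running between the inner faces of the legs it joins and aligned with the legs' outer faces on the other axis.

B is a spool: two coaxial disc flanges of radius 111 mm and thickness 17 mm, joined by a core cylinder of radius 47 mm and height 205 mm. The lower flange rests on z = 0 and the three cylinders share a vertical axis.

The spool is on top of the stool.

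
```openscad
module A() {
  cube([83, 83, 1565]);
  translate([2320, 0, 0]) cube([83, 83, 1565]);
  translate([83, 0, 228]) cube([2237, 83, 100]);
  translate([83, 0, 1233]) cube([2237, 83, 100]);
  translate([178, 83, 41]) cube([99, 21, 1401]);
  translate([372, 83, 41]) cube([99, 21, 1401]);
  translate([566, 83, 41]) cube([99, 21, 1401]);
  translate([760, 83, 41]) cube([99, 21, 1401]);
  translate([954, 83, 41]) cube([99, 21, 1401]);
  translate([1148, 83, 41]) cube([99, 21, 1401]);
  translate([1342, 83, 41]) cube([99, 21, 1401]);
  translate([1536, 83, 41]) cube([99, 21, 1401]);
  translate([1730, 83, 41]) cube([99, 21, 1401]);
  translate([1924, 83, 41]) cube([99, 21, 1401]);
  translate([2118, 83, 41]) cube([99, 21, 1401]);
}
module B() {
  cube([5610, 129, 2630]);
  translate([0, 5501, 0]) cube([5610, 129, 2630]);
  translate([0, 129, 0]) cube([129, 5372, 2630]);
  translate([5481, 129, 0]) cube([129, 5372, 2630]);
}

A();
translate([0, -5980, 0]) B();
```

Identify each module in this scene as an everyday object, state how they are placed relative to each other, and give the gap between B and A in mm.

A is a fence section. B is a house frame. The house frame is on the floor beside the fence section on its −y side. The gap between the house frame and the fence section is 350 mm.

The house frame's nearest face is 350 mm from the fence section's −y face.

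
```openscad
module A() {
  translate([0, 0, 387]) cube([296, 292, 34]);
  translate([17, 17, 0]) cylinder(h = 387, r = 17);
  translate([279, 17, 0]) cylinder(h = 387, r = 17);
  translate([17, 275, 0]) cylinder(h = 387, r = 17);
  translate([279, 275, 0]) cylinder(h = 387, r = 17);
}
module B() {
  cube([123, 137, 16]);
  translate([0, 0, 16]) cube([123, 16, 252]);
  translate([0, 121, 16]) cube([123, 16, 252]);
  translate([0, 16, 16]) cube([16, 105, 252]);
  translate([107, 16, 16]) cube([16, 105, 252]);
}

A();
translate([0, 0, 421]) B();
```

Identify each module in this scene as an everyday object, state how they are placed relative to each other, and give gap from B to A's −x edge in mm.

The open box's min-x is at 0; the stool's min-x is 0; gap = 0 mm.

A is a stool. B is an open box. The open box is on top of the stool. The gap from the open box to the stool's −x edge is 0 mm.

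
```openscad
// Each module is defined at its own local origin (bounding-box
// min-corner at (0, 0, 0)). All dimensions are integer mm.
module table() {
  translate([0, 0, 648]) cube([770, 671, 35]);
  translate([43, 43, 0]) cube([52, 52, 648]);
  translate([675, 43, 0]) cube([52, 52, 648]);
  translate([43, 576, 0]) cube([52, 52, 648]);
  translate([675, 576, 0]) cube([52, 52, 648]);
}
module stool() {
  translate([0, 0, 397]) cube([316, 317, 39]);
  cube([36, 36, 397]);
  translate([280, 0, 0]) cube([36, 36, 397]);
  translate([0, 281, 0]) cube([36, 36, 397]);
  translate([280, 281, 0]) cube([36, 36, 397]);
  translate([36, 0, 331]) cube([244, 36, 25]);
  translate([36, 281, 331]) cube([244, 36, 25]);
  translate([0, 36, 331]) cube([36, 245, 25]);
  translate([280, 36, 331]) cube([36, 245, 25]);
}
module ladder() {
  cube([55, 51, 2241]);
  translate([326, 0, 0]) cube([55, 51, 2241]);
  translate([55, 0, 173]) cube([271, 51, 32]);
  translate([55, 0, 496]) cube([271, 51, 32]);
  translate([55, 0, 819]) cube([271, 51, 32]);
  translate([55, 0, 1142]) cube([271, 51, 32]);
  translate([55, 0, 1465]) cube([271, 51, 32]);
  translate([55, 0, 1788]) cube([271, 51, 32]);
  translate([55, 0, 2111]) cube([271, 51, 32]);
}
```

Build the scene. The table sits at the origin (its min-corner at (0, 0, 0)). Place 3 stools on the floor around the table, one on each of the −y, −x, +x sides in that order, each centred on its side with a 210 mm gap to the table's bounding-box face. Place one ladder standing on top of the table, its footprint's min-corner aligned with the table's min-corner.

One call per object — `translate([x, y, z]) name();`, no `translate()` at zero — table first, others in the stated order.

table();
translate([227, -527, 0]) stool();
translate([-526, 177, 0]) stool();
translate([980, 177, 0]) stool();
translate([0, 0, 683]) ladder();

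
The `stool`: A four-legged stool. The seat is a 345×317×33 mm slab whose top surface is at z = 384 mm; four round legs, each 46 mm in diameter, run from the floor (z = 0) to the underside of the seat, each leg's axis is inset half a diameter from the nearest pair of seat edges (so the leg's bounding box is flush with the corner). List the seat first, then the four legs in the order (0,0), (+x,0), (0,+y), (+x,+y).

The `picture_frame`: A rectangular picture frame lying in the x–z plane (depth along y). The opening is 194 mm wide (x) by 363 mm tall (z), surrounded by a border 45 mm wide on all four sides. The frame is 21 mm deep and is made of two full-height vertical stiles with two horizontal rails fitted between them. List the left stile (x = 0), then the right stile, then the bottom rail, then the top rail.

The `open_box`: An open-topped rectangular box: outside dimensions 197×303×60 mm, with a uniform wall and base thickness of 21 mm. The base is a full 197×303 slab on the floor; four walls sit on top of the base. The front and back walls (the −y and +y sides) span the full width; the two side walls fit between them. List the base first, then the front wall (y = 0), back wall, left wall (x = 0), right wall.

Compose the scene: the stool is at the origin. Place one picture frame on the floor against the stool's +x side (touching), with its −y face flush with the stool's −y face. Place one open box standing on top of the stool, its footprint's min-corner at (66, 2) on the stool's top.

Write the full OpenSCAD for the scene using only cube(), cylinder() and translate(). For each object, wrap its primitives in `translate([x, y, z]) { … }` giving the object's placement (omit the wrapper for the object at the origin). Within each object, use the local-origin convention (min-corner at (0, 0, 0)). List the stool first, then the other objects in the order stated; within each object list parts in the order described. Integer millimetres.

translate([0, 0, 351]) cube([345, 317, 33]);
translate([23, 23, 0]) cylinder(h = 351, r = 23);
translate([322, 23, 0]) cylinder(h = 351, r = 23);
translate([23, 294, 0]) cylinder(h = 351, r = 23);
translate([322, 294, 0]) cylinder(h = 351, r = 23);
translate([345, 0, 0]) {
  cube([45, 21, 453]);
  translate([239, 0, 0]) cube([45, 21, 453]);
  translate([45, 0, 0]) cube([194, 21, 45]);
  translate([45, 0, 408]) cube([194, 21, 45]);
}
translate([66, 2, 384]) {
  cube([197, 303, 21]);
  translate([0, 0, 21]) cube([197, 21, 39]);
  translate([0, 282, 21]) cube([197, 21, 39]);
  translate([0, 21, 21]) cube([21, 261, 39]);
  translate([176, 21, 21]) cube([21, 261, 39]);
}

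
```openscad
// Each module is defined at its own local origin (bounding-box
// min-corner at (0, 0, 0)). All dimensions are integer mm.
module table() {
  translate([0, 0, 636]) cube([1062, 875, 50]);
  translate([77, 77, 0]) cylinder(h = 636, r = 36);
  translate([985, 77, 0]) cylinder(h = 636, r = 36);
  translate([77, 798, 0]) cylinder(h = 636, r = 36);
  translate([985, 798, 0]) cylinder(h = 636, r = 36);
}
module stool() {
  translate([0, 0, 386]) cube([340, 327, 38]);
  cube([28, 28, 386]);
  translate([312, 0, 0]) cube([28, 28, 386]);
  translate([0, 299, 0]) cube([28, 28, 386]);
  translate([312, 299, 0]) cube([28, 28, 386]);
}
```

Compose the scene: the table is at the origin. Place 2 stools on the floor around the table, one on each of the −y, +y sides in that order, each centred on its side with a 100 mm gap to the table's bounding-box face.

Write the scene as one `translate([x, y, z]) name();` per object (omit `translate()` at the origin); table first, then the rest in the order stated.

table();
translate([361, -427, 0]) stool();
translate([361, 975, 0]) stool();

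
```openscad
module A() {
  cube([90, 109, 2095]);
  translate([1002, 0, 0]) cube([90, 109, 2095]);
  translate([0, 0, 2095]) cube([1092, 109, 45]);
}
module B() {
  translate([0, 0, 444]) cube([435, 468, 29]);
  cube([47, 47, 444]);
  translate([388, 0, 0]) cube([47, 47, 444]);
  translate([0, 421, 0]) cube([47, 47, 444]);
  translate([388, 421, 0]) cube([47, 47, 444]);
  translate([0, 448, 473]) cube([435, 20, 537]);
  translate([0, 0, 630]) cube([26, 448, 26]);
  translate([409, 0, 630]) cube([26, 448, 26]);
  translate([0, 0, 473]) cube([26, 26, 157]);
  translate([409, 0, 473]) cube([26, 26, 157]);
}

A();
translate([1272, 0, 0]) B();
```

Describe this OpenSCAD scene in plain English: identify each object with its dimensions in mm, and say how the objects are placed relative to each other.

A is a door frame. The clear opening is 912 mm wide and 2095 mm high. Two 90 mm wide jambs, 109 mm deep, stand either side of the opening from the floor to the top of the opening. A 45 mm thick head sits across the top of both jambs, spanning the full outside width of the frame.

B is a chair. The seat is a 435×468×29 mm slab with its top at z = 473 mm, on four 47×47 mm corner legs (flush with the seat edges, standing on z = 0). A flat backrest 20 mm thick, 537 mm tall, spans the full seat width and rises from the seat top along its +y edge, rear face flush with the rear of the seat. Two armrests of 26×26 mm section run along each side from the seat's front edge to the front of the backrest, top faces 183 mm above the seat top and outer faces flush with the seat's x-edges; a 26×26 mm post under the front of each armrest stands on the seat at the front corner.

The chair is on the floor beside the door frame on its +x side.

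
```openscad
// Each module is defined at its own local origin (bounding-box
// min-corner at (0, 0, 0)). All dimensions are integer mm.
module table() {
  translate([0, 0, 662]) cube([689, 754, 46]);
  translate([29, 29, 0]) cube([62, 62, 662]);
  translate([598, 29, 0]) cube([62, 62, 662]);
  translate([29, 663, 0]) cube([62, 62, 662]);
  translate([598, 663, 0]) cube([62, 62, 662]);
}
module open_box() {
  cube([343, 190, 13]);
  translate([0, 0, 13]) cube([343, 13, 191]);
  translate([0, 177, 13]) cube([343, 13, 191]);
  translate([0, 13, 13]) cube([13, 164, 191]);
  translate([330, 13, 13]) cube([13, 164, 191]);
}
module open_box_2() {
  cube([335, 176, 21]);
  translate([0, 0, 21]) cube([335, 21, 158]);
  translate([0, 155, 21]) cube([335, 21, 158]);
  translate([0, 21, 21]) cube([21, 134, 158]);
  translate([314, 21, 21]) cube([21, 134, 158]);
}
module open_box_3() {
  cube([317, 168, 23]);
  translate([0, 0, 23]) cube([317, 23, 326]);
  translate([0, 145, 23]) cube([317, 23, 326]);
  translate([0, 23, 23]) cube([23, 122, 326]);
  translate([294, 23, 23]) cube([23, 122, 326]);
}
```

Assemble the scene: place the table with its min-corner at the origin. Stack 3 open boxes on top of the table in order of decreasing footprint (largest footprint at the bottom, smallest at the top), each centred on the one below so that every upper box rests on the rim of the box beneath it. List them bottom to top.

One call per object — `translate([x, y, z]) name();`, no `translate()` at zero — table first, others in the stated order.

table();
translate([173, 282, 708]) open_box();
translate([177, 289, 912]) open_box_2();
translate([186, 293, 1091]) open_box_3();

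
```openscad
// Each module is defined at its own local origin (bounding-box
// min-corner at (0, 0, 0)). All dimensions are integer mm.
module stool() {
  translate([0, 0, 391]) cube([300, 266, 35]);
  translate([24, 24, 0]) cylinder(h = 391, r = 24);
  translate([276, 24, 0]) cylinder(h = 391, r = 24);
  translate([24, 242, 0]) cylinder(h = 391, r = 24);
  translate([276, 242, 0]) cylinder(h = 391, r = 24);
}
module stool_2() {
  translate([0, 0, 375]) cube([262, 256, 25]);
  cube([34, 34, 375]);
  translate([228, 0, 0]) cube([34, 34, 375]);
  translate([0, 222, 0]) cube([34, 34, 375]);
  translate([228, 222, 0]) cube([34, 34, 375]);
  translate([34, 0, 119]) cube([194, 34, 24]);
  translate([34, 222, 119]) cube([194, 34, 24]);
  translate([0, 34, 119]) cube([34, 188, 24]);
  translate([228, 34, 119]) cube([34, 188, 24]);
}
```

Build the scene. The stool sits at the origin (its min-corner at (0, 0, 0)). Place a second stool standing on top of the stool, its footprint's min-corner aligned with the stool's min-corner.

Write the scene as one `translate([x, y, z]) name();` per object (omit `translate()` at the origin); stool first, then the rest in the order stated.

stool();
translate([0, 0, 426]) stool_2();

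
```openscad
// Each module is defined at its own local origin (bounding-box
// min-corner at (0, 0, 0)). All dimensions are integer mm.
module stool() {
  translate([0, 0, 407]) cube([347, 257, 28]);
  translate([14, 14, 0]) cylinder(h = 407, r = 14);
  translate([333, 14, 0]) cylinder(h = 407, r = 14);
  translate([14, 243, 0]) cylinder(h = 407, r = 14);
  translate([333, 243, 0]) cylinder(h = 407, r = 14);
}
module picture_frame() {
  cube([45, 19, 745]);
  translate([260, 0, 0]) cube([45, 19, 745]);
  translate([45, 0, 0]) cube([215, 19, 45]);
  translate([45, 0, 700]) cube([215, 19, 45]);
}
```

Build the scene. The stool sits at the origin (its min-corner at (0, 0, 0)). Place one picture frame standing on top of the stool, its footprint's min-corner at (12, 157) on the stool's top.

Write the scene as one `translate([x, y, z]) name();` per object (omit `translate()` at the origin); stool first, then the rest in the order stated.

stool();
translate([12, 157, 435]) picture_frame();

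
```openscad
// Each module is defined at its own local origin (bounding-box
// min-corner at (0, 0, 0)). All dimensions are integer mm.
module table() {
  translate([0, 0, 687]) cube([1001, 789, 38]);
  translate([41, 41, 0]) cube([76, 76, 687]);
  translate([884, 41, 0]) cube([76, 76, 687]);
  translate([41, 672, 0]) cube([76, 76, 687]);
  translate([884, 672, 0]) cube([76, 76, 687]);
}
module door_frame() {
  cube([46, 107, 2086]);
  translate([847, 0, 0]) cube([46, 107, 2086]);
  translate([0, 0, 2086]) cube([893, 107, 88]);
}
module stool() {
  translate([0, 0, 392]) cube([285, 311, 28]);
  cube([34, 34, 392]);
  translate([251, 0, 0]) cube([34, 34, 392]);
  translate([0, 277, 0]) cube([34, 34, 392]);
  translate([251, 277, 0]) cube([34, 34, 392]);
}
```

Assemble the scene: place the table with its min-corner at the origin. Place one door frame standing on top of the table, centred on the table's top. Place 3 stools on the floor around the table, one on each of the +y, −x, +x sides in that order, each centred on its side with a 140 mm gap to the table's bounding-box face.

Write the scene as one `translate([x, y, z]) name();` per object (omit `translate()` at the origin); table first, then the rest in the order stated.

table();
translate([54, 341, 725]) door_frame();
translate([358, 929, 0]) stool();
translate([-425, 239, 0]) stool();
translate([1141, 239, 0]) stool();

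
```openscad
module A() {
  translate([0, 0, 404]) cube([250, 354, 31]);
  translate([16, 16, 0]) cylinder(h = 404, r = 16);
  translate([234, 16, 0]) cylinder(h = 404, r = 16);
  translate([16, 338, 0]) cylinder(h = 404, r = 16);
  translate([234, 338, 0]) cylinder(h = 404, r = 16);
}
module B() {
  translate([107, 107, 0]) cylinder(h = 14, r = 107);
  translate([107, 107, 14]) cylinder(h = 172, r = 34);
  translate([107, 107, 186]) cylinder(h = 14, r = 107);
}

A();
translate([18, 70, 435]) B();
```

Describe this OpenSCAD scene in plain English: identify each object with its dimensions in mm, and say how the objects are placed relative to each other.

A is a four-legged stool. The seat is a 250×354×31 mm slab whose top surface is at z = 435 mm; four round legs, each 32 mm in diameter, run from the floor (z = 0) to the underside of the seat, each leg's axis is inset half a diameter from the nearest pair of seat edges (so the leg's bounding box is flush with the corner).

B is a spool: two coaxial disc flanges of radius 107 mm and thickness 14 mm, joined by a core cylinder of radius 34 mm and height 172 mm. The lower flange rests on z = 0 and the three cylinders share a vertical axis.

The spool is on top of the stool, centred.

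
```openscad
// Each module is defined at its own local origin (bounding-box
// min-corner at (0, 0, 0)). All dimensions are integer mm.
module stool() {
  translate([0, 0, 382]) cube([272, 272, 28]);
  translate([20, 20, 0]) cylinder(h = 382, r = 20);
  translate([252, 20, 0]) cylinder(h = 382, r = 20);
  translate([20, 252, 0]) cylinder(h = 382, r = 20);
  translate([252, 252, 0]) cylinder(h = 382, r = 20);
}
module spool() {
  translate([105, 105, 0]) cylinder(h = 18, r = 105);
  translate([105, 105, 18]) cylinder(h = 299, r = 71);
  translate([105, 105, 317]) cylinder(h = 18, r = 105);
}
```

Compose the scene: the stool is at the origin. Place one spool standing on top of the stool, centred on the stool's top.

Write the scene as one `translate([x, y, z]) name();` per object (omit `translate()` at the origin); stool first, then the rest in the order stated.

stool();
translate([31, 31, 410]) spool();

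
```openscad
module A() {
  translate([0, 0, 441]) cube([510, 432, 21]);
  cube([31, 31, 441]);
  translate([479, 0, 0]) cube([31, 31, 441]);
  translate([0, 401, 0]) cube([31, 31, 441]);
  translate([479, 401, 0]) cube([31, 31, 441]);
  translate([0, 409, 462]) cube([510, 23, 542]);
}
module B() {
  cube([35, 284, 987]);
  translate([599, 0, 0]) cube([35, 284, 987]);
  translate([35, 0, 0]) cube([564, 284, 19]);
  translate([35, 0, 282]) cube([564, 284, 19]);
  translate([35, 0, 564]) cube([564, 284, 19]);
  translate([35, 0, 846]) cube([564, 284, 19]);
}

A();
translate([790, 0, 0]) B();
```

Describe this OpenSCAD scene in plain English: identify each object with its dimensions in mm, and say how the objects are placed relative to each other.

A is a chair: 510×432 mm seat, 21 mm thick, top at z = 462 mm, on four 31 mm square corner legs flush with the seat edges. A 23 mm thick backrest slab spans the full seat width, extending 542 mm above the seat top, its back face flush with the seat's +y edge.

B is a bookshelf 634 mm wide overall, 284 mm deep and 987 mm tall. The two sides are 35 mm thick vertical panels. 4 horizontal shelves of 19 mm thickness span between the inner faces of the sides; the lowest shelf sits on the floor and shelves are stacked with a clear vertical gap of 263 mm between each pair.

The bookshelf is on the floor beside the chair on its +x side.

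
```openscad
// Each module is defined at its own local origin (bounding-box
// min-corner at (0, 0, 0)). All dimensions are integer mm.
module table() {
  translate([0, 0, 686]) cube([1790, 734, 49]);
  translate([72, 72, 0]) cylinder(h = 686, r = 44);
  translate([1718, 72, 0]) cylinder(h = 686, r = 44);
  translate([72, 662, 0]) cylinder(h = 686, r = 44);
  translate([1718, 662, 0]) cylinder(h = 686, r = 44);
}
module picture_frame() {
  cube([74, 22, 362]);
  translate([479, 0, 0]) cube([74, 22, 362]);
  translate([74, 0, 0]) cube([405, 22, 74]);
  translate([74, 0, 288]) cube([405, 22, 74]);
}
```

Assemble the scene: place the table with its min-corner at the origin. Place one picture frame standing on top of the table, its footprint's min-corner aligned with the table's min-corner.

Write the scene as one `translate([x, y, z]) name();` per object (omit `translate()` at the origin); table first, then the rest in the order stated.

table();
translate([0, 0, 735]) picture_frame();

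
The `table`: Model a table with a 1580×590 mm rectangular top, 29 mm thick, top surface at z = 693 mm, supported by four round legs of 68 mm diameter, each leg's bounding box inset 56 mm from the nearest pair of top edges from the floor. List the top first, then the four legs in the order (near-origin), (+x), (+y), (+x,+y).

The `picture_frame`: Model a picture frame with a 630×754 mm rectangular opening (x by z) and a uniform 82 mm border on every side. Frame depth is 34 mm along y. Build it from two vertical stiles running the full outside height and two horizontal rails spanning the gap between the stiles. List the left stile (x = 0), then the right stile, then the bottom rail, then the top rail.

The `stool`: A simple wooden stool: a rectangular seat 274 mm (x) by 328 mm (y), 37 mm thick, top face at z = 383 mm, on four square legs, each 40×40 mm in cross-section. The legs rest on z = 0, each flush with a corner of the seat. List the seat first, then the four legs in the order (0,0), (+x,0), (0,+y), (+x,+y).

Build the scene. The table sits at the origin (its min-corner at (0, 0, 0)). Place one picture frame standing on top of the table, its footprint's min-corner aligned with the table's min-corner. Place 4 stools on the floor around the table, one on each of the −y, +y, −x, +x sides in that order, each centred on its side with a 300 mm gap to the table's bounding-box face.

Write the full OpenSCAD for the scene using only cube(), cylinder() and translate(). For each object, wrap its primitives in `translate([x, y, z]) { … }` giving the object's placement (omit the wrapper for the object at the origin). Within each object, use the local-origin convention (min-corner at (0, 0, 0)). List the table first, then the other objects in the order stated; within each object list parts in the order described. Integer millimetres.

translate([0, 0, 664]) cube([1580, 590, 29]);
translate([90, 90, 0]) cylinder(h = 664, r = 34);
translate([1490, 90, 0]) cylinder(h = 664, r = 34);
translate([90, 500, 0]) cylinder(h = 664, r = 34);
translate([1490, 500, 0]) cylinder(h = 664, r = 34);
translate([0, 0, 693]) {
  cube([82, 34, 918]);
  translate([712, 0, 0]) cube([82, 34, 918]);
  translate([82, 0, 0]) cube([630, 34, 82]);
  translate([82, 0, 836]) cube([630, 34, 82]);
}
translate([653, -628, 0]) {
  translate([0, 0, 346]) cube([274, 328, 37]);
  cube([40, 40, 346]);
  translate([234, 0, 0]) cube([40, 40, 346]);
  translate([0, 288, 0]) cube([40, 40, 346]);
  translate([234, 288, 0]) cube([40, 40, 346]);
}
translate([653, 890, 0]) {
  translate([0, 0, 346]) cube([274, 328, 37]);
  cube([40, 40, 346]);
  translate([234, 0, 0]) cube([40, 40, 346]);
  translate([0, 288, 0]) cube([40, 40, 346]);
  translate([234, 288, 0]) cube([40, 40, 346]);
}
translate([-574, 131, 0]) {
  translate([0, 0, 346]) cube([274, 328, 37]);
  cube([40, 40, 346]);
  translate([234, 0, 0]) cube([40, 40, 346]);
  translate([0, 288, 0]) cube([40, 40, 346]);
  translate([234, 288, 0]) cube([40, 40, 346]);
}
translate([1880, 131, 0]) {
  translate([0, 0, 346]) cube([274, 328, 37]);
  cube([40, 40, 346]);
  translate([234, 0, 0]) cube([40, 40, 346]);
  translate([0, 288, 0]) cube([40, 40, 346]);
  translate([234, 288, 0]) cube([40, 40, 346]);
}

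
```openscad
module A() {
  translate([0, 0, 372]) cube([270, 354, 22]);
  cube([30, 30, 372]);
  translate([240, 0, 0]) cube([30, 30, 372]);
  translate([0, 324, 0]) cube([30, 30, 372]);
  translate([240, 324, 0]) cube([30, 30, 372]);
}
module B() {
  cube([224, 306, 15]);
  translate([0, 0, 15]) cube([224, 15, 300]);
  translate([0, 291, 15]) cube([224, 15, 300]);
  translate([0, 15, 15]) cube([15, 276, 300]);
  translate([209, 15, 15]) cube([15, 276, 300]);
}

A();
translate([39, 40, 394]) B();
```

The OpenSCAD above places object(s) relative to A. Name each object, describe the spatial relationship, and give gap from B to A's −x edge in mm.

The open box's min-x is at 39; the stool's min-x is 0; gap = 39 mm.

A is a stool. B is an open box. The open box is on top of the stool. The gap from the open box to the stool's −x edge is 39 mm.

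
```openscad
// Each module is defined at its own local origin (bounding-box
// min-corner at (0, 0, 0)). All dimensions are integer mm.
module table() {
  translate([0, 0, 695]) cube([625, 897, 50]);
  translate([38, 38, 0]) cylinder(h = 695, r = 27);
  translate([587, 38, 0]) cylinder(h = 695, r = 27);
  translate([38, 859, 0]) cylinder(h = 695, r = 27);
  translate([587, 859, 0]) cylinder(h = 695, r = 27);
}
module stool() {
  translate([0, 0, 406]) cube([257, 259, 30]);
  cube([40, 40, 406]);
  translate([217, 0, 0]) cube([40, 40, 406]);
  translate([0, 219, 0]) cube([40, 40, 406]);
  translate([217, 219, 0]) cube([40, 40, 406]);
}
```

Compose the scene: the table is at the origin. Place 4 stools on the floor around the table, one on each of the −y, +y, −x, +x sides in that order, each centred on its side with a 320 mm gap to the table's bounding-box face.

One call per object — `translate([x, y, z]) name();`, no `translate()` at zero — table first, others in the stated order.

table();
translate([184, -579, 0]) stool();
translate([184, 1217, 0]) stool();
translate([-577, 319, 0]) stool();
translate([945, 319, 0]) stool();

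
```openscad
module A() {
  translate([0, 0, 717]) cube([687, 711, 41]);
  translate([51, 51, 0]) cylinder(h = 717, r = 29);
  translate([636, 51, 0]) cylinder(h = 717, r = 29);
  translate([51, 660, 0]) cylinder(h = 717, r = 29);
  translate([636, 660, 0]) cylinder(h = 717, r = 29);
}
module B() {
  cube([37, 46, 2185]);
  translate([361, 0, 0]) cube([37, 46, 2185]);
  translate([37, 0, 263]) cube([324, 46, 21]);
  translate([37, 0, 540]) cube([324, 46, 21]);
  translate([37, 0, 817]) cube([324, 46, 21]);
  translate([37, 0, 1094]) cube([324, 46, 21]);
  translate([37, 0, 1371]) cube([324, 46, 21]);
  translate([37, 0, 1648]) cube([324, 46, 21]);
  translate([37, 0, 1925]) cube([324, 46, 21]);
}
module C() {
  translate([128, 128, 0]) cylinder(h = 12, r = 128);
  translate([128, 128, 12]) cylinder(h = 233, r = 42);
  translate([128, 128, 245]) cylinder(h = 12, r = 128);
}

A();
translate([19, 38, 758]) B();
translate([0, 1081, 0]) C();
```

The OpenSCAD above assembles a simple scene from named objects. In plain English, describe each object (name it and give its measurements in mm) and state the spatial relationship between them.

A is a rectangular dining table. The top is 687×711×41 mm with its upper surface at z = 758 mm. It stands on four round legs of 58 mm diameter, each leg's bounding box inset 22 mm from the nearest pair of top edges, running from the floor to the underside of the top.

B is a straight ladder. Two 37×46 mm vertical rails, 2185 mm tall, stand 398 mm apart (outside-to-outside) with their front faces coplanar on the −y side. 7 rungs, each 46 mm deep and 21 mm tall, span between the inner faces of the rails, front faces flush with the rails. The lowest rung's underside is at z = 263 mm and rungs are spaced 277 mm apart (underside to underside).

C is a spool: two coaxial disc flanges of radius 128 mm and thickness 12 mm, joined by a core cylinder of radius 42 mm and height 233 mm. The lower flange rests on z = 0 and the three cylinders share a vertical axis.

The ladder is on top of the table. The spool is on the floor beside the table on its +y side.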